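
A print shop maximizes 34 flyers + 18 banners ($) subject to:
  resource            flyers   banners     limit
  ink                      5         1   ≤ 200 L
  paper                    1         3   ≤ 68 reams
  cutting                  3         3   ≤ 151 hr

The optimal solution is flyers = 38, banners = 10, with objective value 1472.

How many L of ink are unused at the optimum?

ink used = 5·38 + 1·10 = 200; slack = 200 − 200 = 0.

0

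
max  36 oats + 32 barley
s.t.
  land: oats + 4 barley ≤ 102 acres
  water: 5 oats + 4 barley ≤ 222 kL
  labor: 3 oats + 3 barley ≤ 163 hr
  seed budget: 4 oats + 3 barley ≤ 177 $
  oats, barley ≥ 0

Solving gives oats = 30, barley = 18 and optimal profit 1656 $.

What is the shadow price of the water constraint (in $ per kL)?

7

Binding: land and water. Non-binding: labor (19 unused), seed budget (3 unused).
Since labor, seed budget are not tight, their duals are 0.
Dual feasibility on the basic columns requires 1·y_land + 5·y_water = 36, 4·y_land + 4·y_water = 32.
This yields shadow prices y_land = 1, y_water = 7.
Shadow price of water = 7.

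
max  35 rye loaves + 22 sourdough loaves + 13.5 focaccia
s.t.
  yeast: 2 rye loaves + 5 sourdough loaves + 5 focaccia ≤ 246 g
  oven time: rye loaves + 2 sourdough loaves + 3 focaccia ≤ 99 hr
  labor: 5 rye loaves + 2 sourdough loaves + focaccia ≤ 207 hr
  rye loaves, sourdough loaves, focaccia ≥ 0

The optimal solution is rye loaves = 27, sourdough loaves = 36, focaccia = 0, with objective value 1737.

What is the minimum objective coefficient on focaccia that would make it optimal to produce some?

At the optimum: yeast uses 234 of 246 (slack = 12); oven time uses 99 of 99 (binding); labor uses 207 of 207 (binding).
Slack constraints have shadow price 0 (complementary slackness).
From A_Bᵀ y = c: 1·y_oven time + 5·y_labor = 35; 2·y_oven time + 2·y_labor = 22.
Solving: y_oven time = 5, y_labor = 6.
focaccia enters the basis when its profit ≥ yᵀa₃ = 5·3 + 6·1 = 21.

21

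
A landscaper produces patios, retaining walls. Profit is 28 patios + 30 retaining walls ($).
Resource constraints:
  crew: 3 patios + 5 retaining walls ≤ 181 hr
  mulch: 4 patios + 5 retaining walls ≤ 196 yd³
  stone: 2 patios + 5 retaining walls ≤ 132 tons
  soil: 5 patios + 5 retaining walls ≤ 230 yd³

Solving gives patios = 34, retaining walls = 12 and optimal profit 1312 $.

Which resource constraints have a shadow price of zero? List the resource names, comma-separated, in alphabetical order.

crew: 162/181 (slack 19)
mulch: 196/196 (binding)
stone: 128/132 (slack 4)
soil: 230/230 (binding)
By complementary slackness, a constraint with positive slack has shadow price 0 → crew, stone.

crew, stone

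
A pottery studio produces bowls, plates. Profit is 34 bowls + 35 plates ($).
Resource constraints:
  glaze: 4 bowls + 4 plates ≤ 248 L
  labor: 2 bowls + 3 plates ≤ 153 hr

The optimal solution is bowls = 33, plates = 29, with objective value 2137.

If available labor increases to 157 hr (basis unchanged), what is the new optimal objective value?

Check each constraint at x*: glaze 248/248 (tight); labor 153/153 (tight).
From A_Bᵀ y = c: 4·y_glaze + 2·y_labor = 34; 4·y_glaze + 3·y_labor = 35.
Solving: y_glaze = 8, y_labor = 1.
Δz = y_labor·Δb = 1 × (4) = 4, so new z* = 2137 + 4 = 2141.

2141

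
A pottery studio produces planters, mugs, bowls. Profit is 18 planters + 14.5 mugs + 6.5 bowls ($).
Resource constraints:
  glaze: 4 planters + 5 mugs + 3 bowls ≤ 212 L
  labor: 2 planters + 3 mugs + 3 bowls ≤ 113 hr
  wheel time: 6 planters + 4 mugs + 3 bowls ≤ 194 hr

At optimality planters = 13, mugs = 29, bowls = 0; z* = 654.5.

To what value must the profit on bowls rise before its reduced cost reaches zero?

12

At the optimum: glaze uses 197 of 212 (slack = 15); labor uses 113 of 113 (binding); wheel time uses 194 of 194 (binding).
Slack constraints have shadow price 0 (complementary slackness).
From A_Bᵀ y = c: 2·y_labor + 6·y_wheel time = 18; 3·y_labor + 4·y_wheel time = 14.5.
→ y_labor = 1.5 and y_wheel time = 2.5.
bowls enters the basis when its profit ≥ yᵀa₃ = 1.5·3 + 2.5·3 = 12.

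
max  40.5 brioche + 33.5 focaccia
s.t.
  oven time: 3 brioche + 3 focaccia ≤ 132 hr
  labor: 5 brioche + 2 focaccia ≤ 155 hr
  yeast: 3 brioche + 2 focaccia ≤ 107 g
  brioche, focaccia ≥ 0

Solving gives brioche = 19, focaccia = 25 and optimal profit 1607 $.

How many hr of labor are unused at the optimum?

10

labor used = 5·19 + 2·25 = 145; slack = 155 − 145 = 10.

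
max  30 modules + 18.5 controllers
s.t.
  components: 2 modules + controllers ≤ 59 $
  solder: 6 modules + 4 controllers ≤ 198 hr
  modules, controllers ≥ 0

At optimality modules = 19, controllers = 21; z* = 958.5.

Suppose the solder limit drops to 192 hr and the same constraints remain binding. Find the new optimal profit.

At the optimum: components uses 59 of 59 (binding); solder uses 198 of 198 (binding).
From A_Bᵀ y = c: 2·y_components + 6·y_solder = 30; 1·y_components + 4·y_solder = 18.5.
Solving: y_components = 4.5, y_solder = 3.5.
Δz = y_solder·Δb = 3.5 × (-6) = -21, so new z* = 958.5 − 21 = 937.5.

937.5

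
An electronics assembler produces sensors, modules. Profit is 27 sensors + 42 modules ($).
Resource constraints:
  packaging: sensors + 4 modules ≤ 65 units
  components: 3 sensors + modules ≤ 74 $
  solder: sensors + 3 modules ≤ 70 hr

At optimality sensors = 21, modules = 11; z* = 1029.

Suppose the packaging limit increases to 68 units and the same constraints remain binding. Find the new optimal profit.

At the optimum: packaging uses 65 of 65 (binding); components uses 74 of 74 (binding); solder uses 54 of 70 (slack = 16).
By complementary slackness, y = 0 for the non-binding constraint.
The binding rows give the dual system: 1·y_packaging + 3·y_components = 27 and 4·y_packaging + 1·y_components = 42.
Solving: y_packaging = 9, y_components = 6.
Δz = y_packaging·Δb = 9 × (3) = 27, so new z* = 1029 + 27 = 1056.

1056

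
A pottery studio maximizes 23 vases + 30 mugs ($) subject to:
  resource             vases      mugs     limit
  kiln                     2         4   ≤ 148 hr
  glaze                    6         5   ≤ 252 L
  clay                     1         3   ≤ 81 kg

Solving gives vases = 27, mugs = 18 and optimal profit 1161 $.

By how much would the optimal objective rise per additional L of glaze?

3

Binding: glaze and clay. Non-binding: kiln (22 unused).
Slack constraints have shadow price 0 (complementary slackness).
Dual feasibility on the basic columns requires 6·y_glaze + 1·y_clay = 23, 5·y_glaze + 3·y_clay = 30.
Solving: y_glaze = 3, y_clay = 5.
Shadow price of glaze = 3.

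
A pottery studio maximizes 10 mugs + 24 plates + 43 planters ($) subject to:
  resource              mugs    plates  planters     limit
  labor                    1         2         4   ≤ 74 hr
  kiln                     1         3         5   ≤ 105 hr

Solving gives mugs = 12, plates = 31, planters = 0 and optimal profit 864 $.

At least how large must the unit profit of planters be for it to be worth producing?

Check each constraint at x*: labor 74/74 (tight); kiln 105/105 (tight).
The binding rows give the dual system: 1·y_labor + 1·y_kiln = 10 and 2·y_labor + 3·y_kiln = 24.
Solving: y_labor = 6, y_kiln = 4.
planters enters the basis when its profit ≥ yᵀa₃ = 6·4 + 4·5 = 44.

44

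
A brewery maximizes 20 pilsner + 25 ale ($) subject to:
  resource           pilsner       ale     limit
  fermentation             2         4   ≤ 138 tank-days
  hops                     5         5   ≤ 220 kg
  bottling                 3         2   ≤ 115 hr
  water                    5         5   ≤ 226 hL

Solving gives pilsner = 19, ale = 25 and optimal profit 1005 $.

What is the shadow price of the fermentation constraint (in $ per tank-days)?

2.5

At the optimum: fermentation uses 138 of 138 (binding); hops uses 220 of 220 (binding); bottling uses 107 of 115 (slack = 8); water uses 220 of 226 (slack = 6).
Since bottling, water are not tight, their duals are 0.
Dual feasibility on the basic columns requires 2·y_fermentation + 5·y_hops = 20, 4·y_fermentation + 5·y_hops = 25.
This yields shadow prices y_fermentation = 2.5, y_hops = 3.
Shadow price of fermentation = 2.5.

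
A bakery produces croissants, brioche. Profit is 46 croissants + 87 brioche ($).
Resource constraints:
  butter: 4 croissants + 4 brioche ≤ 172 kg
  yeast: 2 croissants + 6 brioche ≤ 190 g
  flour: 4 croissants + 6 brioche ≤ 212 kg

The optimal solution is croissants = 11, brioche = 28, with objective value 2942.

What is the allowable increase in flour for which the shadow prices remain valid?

12

Binding constraints: yeast, flour. The basis is B = [[2,6],[4,6]] with det -12.
Per unit increase in flour, x* moves by d = (0.5, -0.1667).
The basis stays optimal until butter becomes binding; allowable increase = 12 kg.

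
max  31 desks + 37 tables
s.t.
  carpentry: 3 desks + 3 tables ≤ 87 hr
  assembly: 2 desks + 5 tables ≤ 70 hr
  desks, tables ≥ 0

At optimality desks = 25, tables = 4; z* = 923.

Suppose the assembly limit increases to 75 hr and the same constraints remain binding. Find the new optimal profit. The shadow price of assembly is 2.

Δb = 5, so new z* = 923 + (2)·(5) = 923 + 10 = 933.

933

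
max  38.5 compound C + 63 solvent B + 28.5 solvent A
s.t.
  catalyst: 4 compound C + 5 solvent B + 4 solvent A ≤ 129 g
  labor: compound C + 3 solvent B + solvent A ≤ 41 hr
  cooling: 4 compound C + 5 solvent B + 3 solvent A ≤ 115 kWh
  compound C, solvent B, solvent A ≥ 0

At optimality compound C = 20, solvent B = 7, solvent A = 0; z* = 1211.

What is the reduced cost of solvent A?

Check each constraint at x*: catalyst 115/129 (slack 14); labor 41/41 (tight); cooling 115/115 (tight).
By complementary slackness, y = 0 for the non-binding constraint.
The binding rows give the dual system: 1·y_labor + 4·y_cooling = 38.5 and 3·y_labor + 5·y_cooling = 63.
→ y_labor = 8.5 and y_cooling = 7.5.
Reduced cost of solvent A: c₃ − yᵀa₃ = 28.5 − (8.5·1 + 7.5·3) = 28.5 − 31 = -2.5.

-2.5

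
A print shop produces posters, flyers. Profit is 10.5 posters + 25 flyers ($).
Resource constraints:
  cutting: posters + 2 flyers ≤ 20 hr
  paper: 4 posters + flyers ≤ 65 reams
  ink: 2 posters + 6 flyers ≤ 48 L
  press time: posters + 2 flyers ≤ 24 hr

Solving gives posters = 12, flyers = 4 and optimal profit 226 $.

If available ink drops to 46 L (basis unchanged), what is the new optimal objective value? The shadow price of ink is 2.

Δb = -2, so new z* = 226 + (2)·(-2) = 226 − 4 = 222.

222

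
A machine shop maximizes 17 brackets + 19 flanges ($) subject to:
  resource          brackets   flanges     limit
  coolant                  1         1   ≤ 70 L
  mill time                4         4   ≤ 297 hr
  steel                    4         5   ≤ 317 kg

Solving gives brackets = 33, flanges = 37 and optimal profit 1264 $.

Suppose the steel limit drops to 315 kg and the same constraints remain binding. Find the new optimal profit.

Binding: coolant and steel. Non-binding: mill time (17 unused).
Slack constraints have shadow price 0 (complementary slackness).
Dual feasibility on the basic columns requires 1·y_coolant + 4·y_steel = 17, 1·y_coolant + 5·y_steel = 19.
→ y_coolant = 9 and y_steel = 2.
Δz = y_steel·Δb = 2 × (-2) = -4, so new z* = 1264 − 4 = 1260.

1260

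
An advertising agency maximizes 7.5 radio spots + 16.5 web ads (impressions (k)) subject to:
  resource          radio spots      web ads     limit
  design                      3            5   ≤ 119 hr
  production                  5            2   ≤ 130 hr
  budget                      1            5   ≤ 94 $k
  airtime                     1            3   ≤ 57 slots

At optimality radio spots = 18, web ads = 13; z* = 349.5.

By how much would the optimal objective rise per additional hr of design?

1.5

Check each constraint at x*: design 119/119 (tight); production 116/130 (slack 14); budget 83/94 (slack 11); airtime 57/57 (tight).
Slack constraints have shadow price 0 (complementary slackness).
From A_Bᵀ y = c: 3·y_design + 1·y_airtime = 7.5; 5·y_design + 3·y_airtime = 16.5.
Solving: y_design = 1.5, y_airtime = 3.
Shadow price of design = 1.5.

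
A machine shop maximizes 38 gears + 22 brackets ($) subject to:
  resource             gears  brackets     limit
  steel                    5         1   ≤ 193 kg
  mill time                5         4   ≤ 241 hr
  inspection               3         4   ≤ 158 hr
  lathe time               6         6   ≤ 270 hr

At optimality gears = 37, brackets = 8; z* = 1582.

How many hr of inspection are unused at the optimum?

inspection used = 3·37 + 4·8 = 143; slack = 158 − 143 = 15.

15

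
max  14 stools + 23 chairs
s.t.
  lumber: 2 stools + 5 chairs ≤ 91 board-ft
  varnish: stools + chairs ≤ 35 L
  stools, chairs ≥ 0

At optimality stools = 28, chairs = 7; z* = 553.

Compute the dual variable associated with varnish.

Both lumber and varnish are binding at x*.
Dual feasibility on the basic columns requires 2·y_lumber + 1·y_varnish = 14, 5·y_lumber + 1·y_varnish = 23.
Solving: y_lumber = 3, y_varnish = 8.
Shadow price of varnish = 8.

8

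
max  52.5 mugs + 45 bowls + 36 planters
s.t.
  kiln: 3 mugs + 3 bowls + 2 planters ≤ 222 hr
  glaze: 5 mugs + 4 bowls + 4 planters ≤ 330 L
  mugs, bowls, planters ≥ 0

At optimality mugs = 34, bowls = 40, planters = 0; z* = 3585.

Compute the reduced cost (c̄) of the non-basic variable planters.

-4

Check each constraint at x*: kiln 222/222 (tight); glaze 330/330 (tight).
From A_Bᵀ y = c: 3·y_kiln + 5·y_glaze = 52.5; 3·y_kiln + 4·y_glaze = 45.
This yields shadow prices y_kiln = 5, y_glaze = 7.5.
Reduced cost of planters: c₃ − yᵀa₃ = 36 − (5·2 + 7.5·4) = 36 − 40 = -4.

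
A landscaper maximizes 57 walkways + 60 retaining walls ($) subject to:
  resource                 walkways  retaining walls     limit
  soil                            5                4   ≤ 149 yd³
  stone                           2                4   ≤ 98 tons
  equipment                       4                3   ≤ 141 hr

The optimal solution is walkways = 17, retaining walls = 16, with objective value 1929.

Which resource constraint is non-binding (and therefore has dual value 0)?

soil: 149/149 (binding)
stone: 98/98 (binding)
equipment: 116/141 (slack 25)
By complementary slackness, a constraint with positive slack has shadow price 0 → equipment.

equipment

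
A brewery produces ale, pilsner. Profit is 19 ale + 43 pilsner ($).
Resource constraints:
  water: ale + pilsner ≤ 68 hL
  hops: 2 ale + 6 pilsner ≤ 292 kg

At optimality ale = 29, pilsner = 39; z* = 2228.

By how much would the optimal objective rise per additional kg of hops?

Check each constraint at x*: water 68/68 (tight); hops 292/292 (tight).
Dual feasibility on the basic columns requires 1·y_water + 2·y_hops = 19, 1·y_water + 6·y_hops = 43.
Solving: y_water = 7, y_hops = 6.
Shadow price of hops = 6.

6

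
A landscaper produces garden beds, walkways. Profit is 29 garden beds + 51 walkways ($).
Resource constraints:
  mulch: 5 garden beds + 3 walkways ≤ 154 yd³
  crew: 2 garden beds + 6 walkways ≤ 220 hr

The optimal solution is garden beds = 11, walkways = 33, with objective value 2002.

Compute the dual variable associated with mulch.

Both mulch and crew are binding at x*.
From A_Bᵀ y = c: 5·y_mulch + 2·y_crew = 29; 3·y_mulch + 6·y_crew = 51.
Solving: y_mulch = 3, y_crew = 7.
Shadow price of mulch = 3.

3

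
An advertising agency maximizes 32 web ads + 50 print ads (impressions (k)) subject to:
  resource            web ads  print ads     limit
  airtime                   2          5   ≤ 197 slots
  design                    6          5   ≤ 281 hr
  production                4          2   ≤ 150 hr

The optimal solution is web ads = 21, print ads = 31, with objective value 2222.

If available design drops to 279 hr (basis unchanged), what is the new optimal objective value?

Check each constraint at x*: airtime 197/197 (tight); design 281/281 (tight); production 146/150 (slack 4).
By complementary slackness, y = 0 for the non-binding constraint.
From A_Bᵀ y = c: 2·y_airtime + 6·y_design = 32; 5·y_airtime + 5·y_design = 50.
Solving: y_airtime = 7, y_design = 3.
Δz = y_design·Δb = 3 × (-2) = -6, so new z* = 2222 − 6 = 2216.

2216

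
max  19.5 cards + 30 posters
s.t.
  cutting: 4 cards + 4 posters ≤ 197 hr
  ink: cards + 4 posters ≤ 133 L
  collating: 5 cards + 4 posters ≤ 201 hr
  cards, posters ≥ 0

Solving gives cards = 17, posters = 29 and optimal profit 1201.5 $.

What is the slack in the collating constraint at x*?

collating used = 5·17 + 4·29 = 201; slack = 201 − 201 = 0.

0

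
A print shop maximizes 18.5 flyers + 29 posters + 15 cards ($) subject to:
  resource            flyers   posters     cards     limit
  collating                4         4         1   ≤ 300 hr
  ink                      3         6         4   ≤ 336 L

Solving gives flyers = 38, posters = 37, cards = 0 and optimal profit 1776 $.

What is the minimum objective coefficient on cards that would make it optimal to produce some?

16

Both collating and ink are binding at x*.
From A_Bᵀ y = c: 4·y_collating + 3·y_ink = 18.5; 4·y_collating + 6·y_ink = 29.
Solving: y_collating = 2, y_ink = 3.5.
cards enters the basis when its profit ≥ yᵀa₃ = 2·1 + 3.5·4 = 16.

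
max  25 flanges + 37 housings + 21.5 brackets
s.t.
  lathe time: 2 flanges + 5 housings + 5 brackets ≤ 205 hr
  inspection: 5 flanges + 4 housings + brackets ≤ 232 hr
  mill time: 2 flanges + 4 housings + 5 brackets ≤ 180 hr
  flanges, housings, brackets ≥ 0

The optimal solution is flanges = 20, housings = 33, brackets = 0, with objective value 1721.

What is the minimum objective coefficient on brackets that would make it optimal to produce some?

28

At the optimum: lathe time uses 205 of 205 (binding); inspection uses 232 of 232 (binding); mill time uses 172 of 180 (slack = 8).
By complementary slackness, y = 0 for the non-binding constraint.
The binding rows give the dual system: 2·y_lathe time + 5·y_inspection = 25 and 5·y_lathe time + 4·y_inspection = 37.
Solving: y_lathe time = 5, y_inspection = 3.
brackets enters the basis when its profit ≥ yᵀa₃ = 5·5 + 3·1 = 28.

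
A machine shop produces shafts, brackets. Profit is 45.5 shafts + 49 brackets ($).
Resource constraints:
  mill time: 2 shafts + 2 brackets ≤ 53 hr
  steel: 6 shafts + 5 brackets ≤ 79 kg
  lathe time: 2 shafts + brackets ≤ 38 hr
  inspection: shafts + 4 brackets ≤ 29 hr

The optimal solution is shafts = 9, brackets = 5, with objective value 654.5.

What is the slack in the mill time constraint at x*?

25

mill time used = 2·9 + 2·5 = 28; slack = 53 − 28 = 25.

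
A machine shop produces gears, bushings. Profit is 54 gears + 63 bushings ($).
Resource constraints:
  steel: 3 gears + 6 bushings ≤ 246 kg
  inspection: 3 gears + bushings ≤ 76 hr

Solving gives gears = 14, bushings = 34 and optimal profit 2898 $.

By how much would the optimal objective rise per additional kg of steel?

At the optimum: steel uses 246 of 246 (binding); inspection uses 76 of 76 (binding).
The binding rows give the dual system: 3·y_steel + 3·y_inspection = 54 and 6·y_steel + 1·y_inspection = 63.
This yields shadow prices y_steel = 9, y_inspection = 9.
Shadow price of steel = 9.

9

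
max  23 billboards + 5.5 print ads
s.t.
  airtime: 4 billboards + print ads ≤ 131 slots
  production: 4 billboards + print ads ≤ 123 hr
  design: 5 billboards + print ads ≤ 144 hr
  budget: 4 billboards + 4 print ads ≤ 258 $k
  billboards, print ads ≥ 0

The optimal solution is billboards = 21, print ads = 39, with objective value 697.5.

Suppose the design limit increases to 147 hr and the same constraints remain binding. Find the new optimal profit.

700.5

Binding: production and design. Non-binding: airtime (8 unused), budget (18 unused).
Since airtime, budget are not tight, their duals are 0.
Dual feasibility on the basic columns requires 4·y_production + 5·y_design = 23, 1·y_production + 1·y_design = 5.5.
→ y_production = 4.5 and y_design = 1.
Δz = y_design·Δb = 1 × (3) = 3, so new z* = 697.5 + 3 = 700.5.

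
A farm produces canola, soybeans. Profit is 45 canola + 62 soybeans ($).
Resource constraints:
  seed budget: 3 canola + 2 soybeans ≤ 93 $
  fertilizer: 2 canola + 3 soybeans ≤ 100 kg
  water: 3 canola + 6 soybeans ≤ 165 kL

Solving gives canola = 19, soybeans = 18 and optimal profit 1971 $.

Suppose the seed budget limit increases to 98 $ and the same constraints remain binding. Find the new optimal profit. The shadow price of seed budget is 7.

Δb = 5, so new z* = 1971 + (7)·(5) = 1971 + 35 = 2006.

2006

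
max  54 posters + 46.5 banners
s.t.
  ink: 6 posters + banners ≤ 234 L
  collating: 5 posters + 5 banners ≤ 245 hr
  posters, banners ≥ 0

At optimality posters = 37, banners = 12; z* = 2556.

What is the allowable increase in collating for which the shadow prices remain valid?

Binding constraints: ink, collating. The basis is B = [[6,1],[5,5]] with det 25.
Per unit increase in collating, x* moves by d = (-0.04, 0.24).
The basis stays optimal until posters reaches 0; allowable increase = 925 hr.

925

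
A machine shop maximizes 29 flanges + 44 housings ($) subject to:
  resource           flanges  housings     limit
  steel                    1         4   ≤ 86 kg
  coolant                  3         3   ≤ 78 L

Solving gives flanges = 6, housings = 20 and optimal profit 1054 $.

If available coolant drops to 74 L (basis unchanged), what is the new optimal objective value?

Both steel and coolant are binding at x*.
The binding rows give the dual system: 1·y_steel + 3·y_coolant = 29 and 4·y_steel + 3·y_coolant = 44.
Solving: y_steel = 5, y_coolant = 8.
Δz = y_coolant·Δb = 8 × (-4) = -32, so new z* = 1054 − 32 = 1022.

1022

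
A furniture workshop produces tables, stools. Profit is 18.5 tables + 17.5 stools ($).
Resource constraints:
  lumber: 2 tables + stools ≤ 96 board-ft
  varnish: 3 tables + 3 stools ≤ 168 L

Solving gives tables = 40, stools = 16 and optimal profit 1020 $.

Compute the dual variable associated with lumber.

1

At the optimum: lumber uses 96 of 96 (binding); varnish uses 168 of 168 (binding).
Dual feasibility on the basic columns requires 2·y_lumber + 3·y_varnish = 18.5, 1·y_lumber + 3·y_varnish = 17.5.
→ y_lumber = 1 and y_varnish = 5.5.
Shadow price of lumber = 1.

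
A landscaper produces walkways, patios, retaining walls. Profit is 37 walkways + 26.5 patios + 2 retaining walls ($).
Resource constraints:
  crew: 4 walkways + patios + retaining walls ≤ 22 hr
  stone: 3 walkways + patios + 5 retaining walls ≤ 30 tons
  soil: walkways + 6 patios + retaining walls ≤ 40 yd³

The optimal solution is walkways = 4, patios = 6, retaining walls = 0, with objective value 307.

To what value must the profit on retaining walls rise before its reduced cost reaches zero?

Binding: crew and soil. Non-binding: stone (12 unused).
By complementary slackness, y = 0 for the non-binding constraint.
From A_Bᵀ y = c: 4·y_crew + 1·y_soil = 37; 1·y_crew + 6·y_soil = 26.5.
This yields shadow prices y_crew = 8.5, y_soil = 3.
retaining walls enters the basis when its profit ≥ yᵀa₃ = 8.5·1 + 3·1 = 11.5.

11.5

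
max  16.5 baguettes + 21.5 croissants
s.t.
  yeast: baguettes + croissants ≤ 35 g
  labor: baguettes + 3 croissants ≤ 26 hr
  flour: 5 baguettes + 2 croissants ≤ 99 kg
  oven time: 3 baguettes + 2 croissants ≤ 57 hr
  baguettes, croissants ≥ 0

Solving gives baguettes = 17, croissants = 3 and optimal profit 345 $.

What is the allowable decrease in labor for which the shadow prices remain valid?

Binding constraints: labor, oven time. The basis is B = [[1,3],[3,2]] with det -7.
Per unit decrease in labor, x* moves by d = (0.2857, -0.4286).
The basis stays optimal until croissants reaches 0; allowable decrease = 7 hr.

7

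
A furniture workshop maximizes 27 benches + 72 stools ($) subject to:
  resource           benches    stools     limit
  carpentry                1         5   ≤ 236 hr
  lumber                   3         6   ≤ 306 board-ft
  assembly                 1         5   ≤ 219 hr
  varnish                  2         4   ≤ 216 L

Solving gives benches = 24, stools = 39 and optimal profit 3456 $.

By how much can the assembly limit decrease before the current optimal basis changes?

Binding constraints: lumber, assembly. The basis is B = [[3,6],[1,5]] with det 9.
Per unit decrease in assembly, x* moves by d = (0.6667, -0.3333).
The basis stays optimal until stools reaches 0; allowable decrease = 117 hr.

117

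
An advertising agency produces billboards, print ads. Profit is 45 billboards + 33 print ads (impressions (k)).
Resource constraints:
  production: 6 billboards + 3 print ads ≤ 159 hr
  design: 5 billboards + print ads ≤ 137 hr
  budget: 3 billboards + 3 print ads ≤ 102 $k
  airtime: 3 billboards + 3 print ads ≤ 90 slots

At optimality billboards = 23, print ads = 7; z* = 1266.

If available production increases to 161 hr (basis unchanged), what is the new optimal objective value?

At the optimum: production uses 159 of 159 (binding); design uses 122 of 137 (slack = 15); budget uses 90 of 102 (slack = 12); airtime uses 90 of 90 (binding).
Slack constraints have shadow price 0 (complementary slackness).
Dual feasibility on the basic columns requires 6·y_production + 3·y_airtime = 45, 3·y_production + 3·y_airtime = 33.
→ y_production = 4 and y_airtime = 7.
Δz = y_production·Δb = 4 × (2) = 8, so new z* = 1266 + 8 = 1274.

1274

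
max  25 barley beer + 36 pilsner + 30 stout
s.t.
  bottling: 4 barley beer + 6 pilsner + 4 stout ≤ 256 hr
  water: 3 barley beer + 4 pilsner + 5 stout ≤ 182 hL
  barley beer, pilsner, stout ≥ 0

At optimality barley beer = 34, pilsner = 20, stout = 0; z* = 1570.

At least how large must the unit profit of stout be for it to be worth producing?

At the optimum: bottling uses 256 of 256 (binding); water uses 182 of 182 (binding).
From A_Bᵀ y = c: 4·y_bottling + 3·y_water = 25; 6·y_bottling + 4·y_water = 36.
This yields shadow prices y_bottling = 4, y_water = 3.
stout enters the basis when its profit ≥ yᵀa₃ = 4·4 + 3·5 = 31.

31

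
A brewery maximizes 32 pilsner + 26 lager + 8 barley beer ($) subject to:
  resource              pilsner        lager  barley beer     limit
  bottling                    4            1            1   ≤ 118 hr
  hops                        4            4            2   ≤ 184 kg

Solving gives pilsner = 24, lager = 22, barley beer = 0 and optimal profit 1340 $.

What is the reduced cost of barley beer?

Check each constraint at x*: bottling 118/118 (tight); hops 184/184 (tight).
From A_Bᵀ y = c: 4·y_bottling + 4·y_hops = 32; 1·y_bottling + 4·y_hops = 26.
→ y_bottling = 2 and y_hops = 6.
Reduced cost of barley beer: c₃ − yᵀa₃ = 8 − (2·1 + 6·2) = 8 − 14 = -6.

-6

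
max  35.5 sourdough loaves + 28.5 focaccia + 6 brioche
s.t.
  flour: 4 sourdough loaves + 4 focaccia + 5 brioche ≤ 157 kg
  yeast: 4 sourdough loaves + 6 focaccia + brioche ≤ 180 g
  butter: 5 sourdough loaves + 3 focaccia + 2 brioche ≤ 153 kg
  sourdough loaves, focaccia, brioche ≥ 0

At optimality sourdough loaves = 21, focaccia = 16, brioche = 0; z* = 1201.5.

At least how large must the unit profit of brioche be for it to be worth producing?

13

Binding: yeast and butter. Non-binding: flour (9 unused).
Since flour is not tight, its dual is 0.
The binding rows give the dual system: 4·y_yeast + 5·y_butter = 35.5 and 6·y_yeast + 3·y_butter = 28.5.
Solving: y_yeast = 2, y_butter = 5.5.
brioche enters the basis when its profit ≥ yᵀa₃ = 2·1 + 5.5·2 = 13.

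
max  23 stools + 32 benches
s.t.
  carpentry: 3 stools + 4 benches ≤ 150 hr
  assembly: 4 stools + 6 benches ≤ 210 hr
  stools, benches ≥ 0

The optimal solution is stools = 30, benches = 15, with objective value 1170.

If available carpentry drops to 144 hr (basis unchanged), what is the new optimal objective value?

Check each constraint at x*: carpentry 150/150 (tight); assembly 210/210 (tight).
Dual feasibility on the basic columns requires 3·y_carpentry + 4·y_assembly = 23, 4·y_carpentry + 6·y_assembly = 32.
→ y_carpentry = 5 and y_assembly = 2.
Δz = y_carpentry·Δb = 5 × (-6) = -30, so new z* = 1170 − 30 = 1140.

1140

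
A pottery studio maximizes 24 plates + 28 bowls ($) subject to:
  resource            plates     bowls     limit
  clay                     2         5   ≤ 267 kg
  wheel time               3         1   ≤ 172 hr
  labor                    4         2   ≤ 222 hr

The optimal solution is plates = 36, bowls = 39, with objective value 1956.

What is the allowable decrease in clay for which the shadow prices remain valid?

156

Binding constraints: clay, labor. The basis is B = [[2,5],[4,2]] with det -16.
Per unit decrease in clay, x* moves by d = (0.125, -0.25).
The basis stays optimal until bowls reaches 0; allowable decrease = 156 kg.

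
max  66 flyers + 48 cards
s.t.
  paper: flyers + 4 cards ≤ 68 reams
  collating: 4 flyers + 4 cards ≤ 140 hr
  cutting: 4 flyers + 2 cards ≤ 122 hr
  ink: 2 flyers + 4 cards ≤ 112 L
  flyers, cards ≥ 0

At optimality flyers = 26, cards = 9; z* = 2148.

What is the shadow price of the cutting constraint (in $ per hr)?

At the optimum: paper uses 62 of 68 (slack = 6); collating uses 140 of 140 (binding); cutting uses 122 of 122 (binding); ink uses 88 of 112 (slack = 24).
Since paper, ink are not tight, their duals are 0.
The binding rows give the dual system: 4·y_collating + 4·y_cutting = 66 and 4·y_collating + 2·y_cutting = 48.
Solving: y_collating = 7.5, y_cutting = 9.
Shadow price of cutting = 9.

9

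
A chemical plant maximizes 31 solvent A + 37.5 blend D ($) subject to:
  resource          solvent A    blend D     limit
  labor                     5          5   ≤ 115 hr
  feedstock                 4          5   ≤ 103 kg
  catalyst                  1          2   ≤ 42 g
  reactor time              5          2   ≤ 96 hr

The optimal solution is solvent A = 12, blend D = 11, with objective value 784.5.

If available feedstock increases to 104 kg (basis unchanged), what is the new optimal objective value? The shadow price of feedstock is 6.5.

791

Δb = 1, so new z* = 784.5 + (6.5)·(1) = 784.5 + 6.5 = 791.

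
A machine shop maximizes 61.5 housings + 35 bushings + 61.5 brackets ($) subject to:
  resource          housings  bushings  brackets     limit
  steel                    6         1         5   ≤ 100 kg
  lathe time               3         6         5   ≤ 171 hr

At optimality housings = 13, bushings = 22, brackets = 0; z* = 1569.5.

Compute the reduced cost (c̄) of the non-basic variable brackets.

At the optimum: steel uses 100 of 100 (binding); lathe time uses 171 of 171 (binding).
From A_Bᵀ y = c: 6·y_steel + 3·y_lathe time = 61.5; 1·y_steel + 6·y_lathe time = 35.
Solving: y_steel = 8, y_lathe time = 4.5.
Reduced cost of brackets: c₃ − yᵀa₃ = 61.5 − (8·5 + 4.5·5) = 61.5 − 62.5 = -1.

-1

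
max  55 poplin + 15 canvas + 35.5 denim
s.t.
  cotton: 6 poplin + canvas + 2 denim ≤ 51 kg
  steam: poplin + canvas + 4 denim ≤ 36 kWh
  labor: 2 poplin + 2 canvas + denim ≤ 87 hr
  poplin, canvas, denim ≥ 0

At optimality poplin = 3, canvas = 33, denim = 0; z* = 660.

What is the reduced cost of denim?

-8.5

Binding: cotton and steam. Non-binding: labor (15 unused).
By complementary slackness, y = 0 for the non-binding constraint.
Dual feasibility on the basic columns requires 6·y_cotton + 1·y_steam = 55, 1·y_cotton + 1·y_steam = 15.
Solving: y_cotton = 8, y_steam = 7.
Reduced cost of denim: c₃ − yᵀa₃ = 35.5 − (8·2 + 7·4) = 35.5 − 44 = -8.5.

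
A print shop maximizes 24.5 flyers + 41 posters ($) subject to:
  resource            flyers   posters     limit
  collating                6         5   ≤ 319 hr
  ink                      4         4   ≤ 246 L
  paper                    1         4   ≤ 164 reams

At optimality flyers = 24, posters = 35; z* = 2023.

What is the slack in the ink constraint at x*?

ink used = 4·24 + 4·35 = 236; slack = 246 − 236 = 10.

10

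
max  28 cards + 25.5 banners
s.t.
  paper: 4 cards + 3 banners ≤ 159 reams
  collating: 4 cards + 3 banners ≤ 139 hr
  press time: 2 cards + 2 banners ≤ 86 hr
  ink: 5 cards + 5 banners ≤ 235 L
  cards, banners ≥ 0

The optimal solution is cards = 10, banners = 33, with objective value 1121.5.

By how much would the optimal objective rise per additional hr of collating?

2.5

Check each constraint at x*: paper 139/159 (slack 20); collating 139/139 (tight); press time 86/86 (tight); ink 215/235 (slack 20).
By complementary slackness, y = 0 for the non-binding constraints.
Dual feasibility on the basic columns requires 4·y_collating + 2·y_press time = 28, 3·y_collating + 2·y_press time = 25.5.
This yields shadow prices y_collating = 2.5, y_press time = 9.
Shadow price of collating = 2.5.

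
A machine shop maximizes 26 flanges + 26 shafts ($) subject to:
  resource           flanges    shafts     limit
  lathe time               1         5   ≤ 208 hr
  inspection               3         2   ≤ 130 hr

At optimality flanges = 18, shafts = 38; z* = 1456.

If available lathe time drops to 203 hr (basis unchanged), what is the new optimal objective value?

Both lathe time and inspection are binding at x*.
Dual feasibility on the basic columns requires 1·y_lathe time + 3·y_inspection = 26, 5·y_lathe time + 2·y_inspection = 26.
Solving: y_lathe time = 2, y_inspection = 8.
Δz = y_lathe time·Δb = 2 × (-5) = -10, so new z* = 1456 − 10 = 1446.

1446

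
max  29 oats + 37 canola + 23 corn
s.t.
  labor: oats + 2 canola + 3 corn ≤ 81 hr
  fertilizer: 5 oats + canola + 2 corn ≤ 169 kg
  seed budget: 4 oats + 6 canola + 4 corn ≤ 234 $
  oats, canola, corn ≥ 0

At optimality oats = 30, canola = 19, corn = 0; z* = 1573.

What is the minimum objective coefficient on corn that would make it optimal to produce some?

At the optimum: labor uses 68 of 81 (slack = 13); fertilizer uses 169 of 169 (binding); seed budget uses 234 of 234 (binding).
By complementary slackness, y = 0 for the non-binding constraint.
Dual feasibility on the basic columns requires 5·y_fertilizer + 4·y_seed budget = 29, 1·y_fertilizer + 6·y_seed budget = 37.
Solving: y_fertilizer = 1, y_seed budget = 6.
corn enters the basis when its profit ≥ yᵀa₃ = 1·2 + 6·4 = 26.

26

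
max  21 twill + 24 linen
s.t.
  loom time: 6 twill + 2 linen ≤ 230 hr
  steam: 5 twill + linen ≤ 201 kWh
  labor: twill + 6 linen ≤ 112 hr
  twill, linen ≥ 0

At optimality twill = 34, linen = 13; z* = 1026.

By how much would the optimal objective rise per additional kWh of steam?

0

At the optimum: loom time uses 230 of 230 (binding); steam uses 183 of 201 (slack = 18); labor uses 112 of 112 (binding).
By complementary slackness, y = 0 for the non-binding constraint.
From A_Bᵀ y = c: 6·y_loom time + 1·y_labor = 21; 2·y_loom time + 6·y_labor = 24.
→ y_loom time = 3 and y_labor = 3.
Shadow price of steam = 0.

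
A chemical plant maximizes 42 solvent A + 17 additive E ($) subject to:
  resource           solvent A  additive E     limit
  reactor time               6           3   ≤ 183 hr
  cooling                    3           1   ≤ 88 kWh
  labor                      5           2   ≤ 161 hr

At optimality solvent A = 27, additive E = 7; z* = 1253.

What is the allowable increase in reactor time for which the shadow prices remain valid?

36

Binding constraints: reactor time, cooling. The basis is B = [[6,3],[3,1]] with det -3.
Per unit increase in reactor time, x* moves by d = (-0.3333, 1).
The basis stays optimal until labor becomes binding; allowable increase = 36 hr.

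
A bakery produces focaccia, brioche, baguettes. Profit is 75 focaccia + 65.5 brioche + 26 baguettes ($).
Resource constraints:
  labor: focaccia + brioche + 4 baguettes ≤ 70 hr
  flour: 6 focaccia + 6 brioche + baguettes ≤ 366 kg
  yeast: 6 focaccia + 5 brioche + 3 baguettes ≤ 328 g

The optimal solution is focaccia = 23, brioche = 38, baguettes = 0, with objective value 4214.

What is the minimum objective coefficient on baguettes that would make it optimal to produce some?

At the optimum: labor uses 61 of 70 (slack = 9); flour uses 366 of 366 (binding); yeast uses 328 of 328 (binding).
Slack constraints have shadow price 0 (complementary slackness).
The binding rows give the dual system: 6·y_flour + 6·y_yeast = 75 and 6·y_flour + 5·y_yeast = 65.5.
Solving: y_flour = 3, y_yeast = 9.5.
baguettes enters the basis when its profit ≥ yᵀa₃ = 3·1 + 9.5·3 = 31.5.

31.5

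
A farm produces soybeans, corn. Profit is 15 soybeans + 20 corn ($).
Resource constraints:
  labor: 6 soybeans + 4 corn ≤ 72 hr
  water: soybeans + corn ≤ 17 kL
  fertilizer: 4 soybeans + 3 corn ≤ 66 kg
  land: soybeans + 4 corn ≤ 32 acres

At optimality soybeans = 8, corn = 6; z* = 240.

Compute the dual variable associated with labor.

2

Binding: labor and land. Non-binding: water (3 unused), fertilizer (16 unused).
Slack constraints have shadow price 0 (complementary slackness).
The binding rows give the dual system: 6·y_labor + 1·y_land = 15 and 4·y_labor + 4·y_land = 20.
→ y_labor = 2 and y_land = 3.
Shadow price of labor = 2.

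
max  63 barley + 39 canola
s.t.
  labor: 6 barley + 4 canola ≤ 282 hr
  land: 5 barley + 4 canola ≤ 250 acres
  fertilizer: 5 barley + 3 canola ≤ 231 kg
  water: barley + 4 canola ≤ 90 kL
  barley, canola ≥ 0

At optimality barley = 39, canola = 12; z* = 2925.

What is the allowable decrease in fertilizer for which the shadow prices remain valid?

0.3

Binding constraints: labor, fertilizer. The basis is B = [[6,4],[5,3]] with det -2.
Per unit decrease in fertilizer, x* moves by d = (-2, 3).
The basis stays optimal until water becomes binding; allowable decrease = 0.3 kg.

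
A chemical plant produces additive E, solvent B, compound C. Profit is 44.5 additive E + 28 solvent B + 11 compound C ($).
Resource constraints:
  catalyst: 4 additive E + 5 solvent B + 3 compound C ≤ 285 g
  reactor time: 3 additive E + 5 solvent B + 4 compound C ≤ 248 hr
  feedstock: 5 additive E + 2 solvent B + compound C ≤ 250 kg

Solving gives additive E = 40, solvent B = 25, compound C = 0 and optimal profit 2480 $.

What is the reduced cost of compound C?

-4.5

Binding: catalyst and feedstock. Non-binding: reactor time (3 unused).
Slack constraints have shadow price 0 (complementary slackness).
Dual feasibility on the basic columns requires 4·y_catalyst + 5·y_feedstock = 44.5, 5·y_catalyst + 2·y_feedstock = 28.
→ y_catalyst = 3 and y_feedstock = 6.5.
Reduced cost of compound C: c₃ − yᵀa₃ = 11 − (3·3 + 6.5·1) = 11 − 15.5 = -4.5.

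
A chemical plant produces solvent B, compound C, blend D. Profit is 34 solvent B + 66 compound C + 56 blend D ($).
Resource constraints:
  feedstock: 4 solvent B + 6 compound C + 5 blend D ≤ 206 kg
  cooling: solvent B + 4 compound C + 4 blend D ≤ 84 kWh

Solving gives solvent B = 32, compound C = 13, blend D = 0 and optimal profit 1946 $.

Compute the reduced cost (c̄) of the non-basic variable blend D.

At the optimum: feedstock uses 206 of 206 (binding); cooling uses 84 of 84 (binding).
The binding rows give the dual system: 4·y_feedstock + 1·y_cooling = 34 and 6·y_feedstock + 4·y_cooling = 66.
Solving: y_feedstock = 7, y_cooling = 6.
Reduced cost of blend D: c₃ − yᵀa₃ = 56 − (7·5 + 6·4) = 56 − 59 = -3.

-3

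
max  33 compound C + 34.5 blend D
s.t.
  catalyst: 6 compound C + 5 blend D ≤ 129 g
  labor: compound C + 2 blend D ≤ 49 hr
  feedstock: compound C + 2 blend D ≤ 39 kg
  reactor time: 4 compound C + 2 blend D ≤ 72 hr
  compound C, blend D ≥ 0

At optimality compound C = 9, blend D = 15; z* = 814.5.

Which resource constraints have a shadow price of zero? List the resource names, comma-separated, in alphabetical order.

catalyst: 129/129 (binding)
labor: 39/49 (slack 10)
feedstock: 39/39 (binding)
reactor time: 66/72 (slack 6)
By complementary slackness, a constraint with positive slack has shadow price 0 → labor, reactor time.

labor, reactor time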